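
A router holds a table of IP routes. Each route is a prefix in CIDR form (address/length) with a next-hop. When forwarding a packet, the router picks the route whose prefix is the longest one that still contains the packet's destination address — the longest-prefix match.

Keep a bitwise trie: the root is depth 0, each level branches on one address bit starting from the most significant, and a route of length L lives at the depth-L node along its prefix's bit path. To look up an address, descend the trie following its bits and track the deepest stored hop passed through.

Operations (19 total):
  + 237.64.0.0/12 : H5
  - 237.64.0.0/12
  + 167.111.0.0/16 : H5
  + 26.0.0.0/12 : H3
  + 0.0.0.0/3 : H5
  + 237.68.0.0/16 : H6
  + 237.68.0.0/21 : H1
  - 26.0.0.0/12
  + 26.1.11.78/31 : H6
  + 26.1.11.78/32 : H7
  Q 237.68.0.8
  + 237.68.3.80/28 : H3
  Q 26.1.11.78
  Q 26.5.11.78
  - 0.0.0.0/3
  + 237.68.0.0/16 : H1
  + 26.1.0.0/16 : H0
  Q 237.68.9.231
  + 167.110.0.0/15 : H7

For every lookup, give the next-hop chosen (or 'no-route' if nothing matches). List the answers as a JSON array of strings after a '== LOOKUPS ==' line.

Process each operation:
  add 237.64.0.0/12 -> H5 at depth 12
  del 237.64.0.0/12 (clear depth 12)
  add 167.111.0.0/16 -> H5 at depth 16
  add 26.0.0.0/12 -> H3 at depth 12
  add 0.0.0.0/3 -> H5 at depth 3
  add 237.68.0.0/16 -> H6 at depth 16
  add 237.68.0.0/21 -> H1 at depth 21
  del 26.0.0.0/12 (clear depth 12)
  add 26.1.11.78/31 -> H6 at depth 31
  add 26.1.11.78/32 -> H7 at depth 32
  Q 237.68.0.8: descend 111011010100010000000 ; hops seen [H6,H1] ; pick H1
  add 237.68.3.80/28 -> H3 at depth 28
  Q 26.1.11.78: descend 00011010000000010000101101001110 ; hops seen [H5,H6,H7] ; pick H7
  Q 26.5.11.78: descend 0001101000000 ; hops seen [H5] ; pick H5
  del 0.0.0.0/3 (clear depth 3)
  add 237.68.0.0/16 -> H1 at depth 16
  add 26.1.0.0/16 -> H0 at depth 16
  Q 237.68.9.231: descend 11101101010001000000 ; hops seen [H1] ; pick H1
  add 167.110.0.0/15 -> H7 at depth 15

== LOOKUPS ==
["H1","H7","H5","H1"]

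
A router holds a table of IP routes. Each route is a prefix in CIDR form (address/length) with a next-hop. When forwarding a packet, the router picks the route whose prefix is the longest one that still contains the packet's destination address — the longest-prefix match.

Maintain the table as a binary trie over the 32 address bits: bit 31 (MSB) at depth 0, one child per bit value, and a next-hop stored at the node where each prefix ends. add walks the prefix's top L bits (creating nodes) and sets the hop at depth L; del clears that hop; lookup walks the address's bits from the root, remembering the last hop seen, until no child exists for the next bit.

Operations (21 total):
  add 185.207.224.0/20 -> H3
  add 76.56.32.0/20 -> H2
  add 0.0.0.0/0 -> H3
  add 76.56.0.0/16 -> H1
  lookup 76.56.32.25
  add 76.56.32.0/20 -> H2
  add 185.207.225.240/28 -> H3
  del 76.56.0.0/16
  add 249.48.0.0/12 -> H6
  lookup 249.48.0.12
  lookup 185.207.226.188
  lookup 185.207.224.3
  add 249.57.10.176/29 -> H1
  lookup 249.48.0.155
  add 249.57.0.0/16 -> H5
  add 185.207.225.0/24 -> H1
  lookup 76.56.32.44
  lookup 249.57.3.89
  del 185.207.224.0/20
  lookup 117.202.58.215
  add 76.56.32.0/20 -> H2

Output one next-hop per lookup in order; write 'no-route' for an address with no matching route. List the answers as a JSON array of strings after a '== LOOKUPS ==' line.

Apply in order:
  + 185.207.224.0/20 (H3) depth=20
  + 76.56.32.0/20 (H2) depth=20
  + 0.0.0.0/0 (H3) depth=0
  + 76.56.0.0/16 (H1) depth=16
  Q 76.56.32.25: descend 01001100001110000010 ; hops seen [H3,H1,H2] ; pick H2
  + 76.56.32.0/20 (H2) depth=20
  + 185.207.225.240/28 (H3) depth=28
  - 76.56.0.0/16 clear@16
  + 249.48.0.0/12 (H6) depth=12
  Q 249.48.0.12: descend 111110010011 ; hops seen [H3,H6] ; pick H6
  Q 185.207.226.188: descend 1011100111001111111000 ; hops seen [H3,H3] ; pick H3
  Q 185.207.224.3: descend 10111001110011111110000 ; hops seen [H3,H3] ; pick H3
  + 249.57.10.176/29 (H1) depth=29
  Q 249.48.0.155: descend 111110010011 ; hops seen [H3,H6] ; pick H6
  + 249.57.0.0/16 (H5) depth=16
  + 185.207.225.0/24 (H1) depth=24
  Q 76.56.32.44: descend 01001100001110000010 ; hops seen [H3,H2] ; pick H2
  Q 249.57.3.89: descend 11111001001110010000 ; hops seen [H3,H6,H5] ; pick H5
  - 185.207.224.0/20 clear@20
  Q 117.202.58.215: descend 01 ; hops seen [H3] ; pick H3
  + 76.56.32.0/20 (H2) depth=20

== LOOKUPS ==
["H2","H6","H3","H3","H6","H2","H5","H3"]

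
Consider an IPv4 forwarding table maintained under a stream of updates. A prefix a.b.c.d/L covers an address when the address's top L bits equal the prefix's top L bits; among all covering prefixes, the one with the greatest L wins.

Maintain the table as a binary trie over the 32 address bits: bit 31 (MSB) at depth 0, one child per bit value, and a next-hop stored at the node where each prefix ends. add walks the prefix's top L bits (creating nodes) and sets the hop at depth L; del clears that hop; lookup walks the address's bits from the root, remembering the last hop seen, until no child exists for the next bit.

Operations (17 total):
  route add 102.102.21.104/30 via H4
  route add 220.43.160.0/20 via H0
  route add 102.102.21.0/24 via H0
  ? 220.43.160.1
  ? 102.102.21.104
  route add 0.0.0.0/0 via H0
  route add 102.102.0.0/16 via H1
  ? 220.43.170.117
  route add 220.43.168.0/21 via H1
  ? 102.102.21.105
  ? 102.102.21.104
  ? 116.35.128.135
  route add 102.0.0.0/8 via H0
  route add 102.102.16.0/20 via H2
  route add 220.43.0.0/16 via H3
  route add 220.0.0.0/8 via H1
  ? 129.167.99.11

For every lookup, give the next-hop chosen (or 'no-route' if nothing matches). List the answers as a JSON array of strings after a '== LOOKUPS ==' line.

Process each operation:
  add 102.102.21.104/30 -> H4 at depth 30
  add 220.43.160.0/20 -> H0 at depth 20
  add 102.102.21.0/24 -> H0 at depth 24
  lookup 220.43.160.1: bits 11011100001010111010 walk d0:-→d1:-→d2:-→d3:-→d4:-→d5:-→d6:-→d7:-→d8:-→d9:-→d10:-→d11:-→d12:-→d13:-→d14:-→d15:-→d16:-→d17:-→d18:-→d19:-→d20:H0 -> H0
  lookup 102.102.21.104: bits 011001100110011000010101011010 walk d0:-→d1:-→d2:-→d3:-→d4:-→d5:-→d6:-→d7:-→d8:-→d9:-→d10:-→d11:-→d12:-→d13:-→d14:-→d15:-→d16:-→d17:-→d18:-→d19:-→d20:-→d21:-→d22:-→d23:-→d24:H0→d25:-→d26:-→d27:-→d28:-→d29:-→d30:H4 -> H4
  add 0.0.0.0/0 -> H0 at depth 0
  add 102.102.0.0/16 -> H1 at depth 16
  lookup 220.43.170.117: bits 11011100001010111010 walk d0:H0→d1:-→d2:-→d3:-→d4:-→d5:-→d6:-→d7:-→d8:-→d9:-→d10:-→d11:-→d12:-→d13:-→d14:-→d15:-→d16:-→d17:-→d18:-→d19:-→d20:H0 -> H0
  add 220.43.168.0/21 -> H1 at depth 21
  lookup 102.102.21.105: bits 011001100110011000010101011010 walk d0:H0→d1:-→d2:-→d3:-→d4:-→d5:-→d6:-→d7:-→d8:-→d9:-→d10:-→d11:-→d12:-→d13:-→d14:-→d15:-→d16:H1→d17:-→d18:-→d19:-→d20:-→d21:-→d22:-→d23:-→d24:H0→d25:-→d26:-→d27:-→d28:-→d29:-→d30:H4 -> H4
  lookup 102.102.21.104: bits 011001100110011000010101011010 walk d0:H0→d1:-→d2:-→d3:-→d4:-→d5:-→d6:-→d7:-→d8:-→d9:-→d10:-→d11:-→d12:-→d13:-→d14:-→d15:-→d16:H1→d17:-→d18:-→d19:-→d20:-→d21:-→d22:-→d23:-→d24:H0→d25:-→d26:-→d27:-→d28:-→d29:-→d30:H4 -> H4
  lookup 116.35.128.135: bits 011 walk d0:H0→d1:-→d2:-→d3:- -> H0
  add 102.0.0.0/8 -> H0 at depth 8
  add 102.102.16.0/20 -> H2 at depth 20
  add 220.43.0.0/16 -> H3 at depth 16
  add 220.0.0.0/8 -> H1 at depth 8
  lookup 129.167.99.11: bits 1 walk d0:H0→d1:- -> H0

== LOOKUPS ==
["H0","H4","H0","H4","H4","H0","H0"]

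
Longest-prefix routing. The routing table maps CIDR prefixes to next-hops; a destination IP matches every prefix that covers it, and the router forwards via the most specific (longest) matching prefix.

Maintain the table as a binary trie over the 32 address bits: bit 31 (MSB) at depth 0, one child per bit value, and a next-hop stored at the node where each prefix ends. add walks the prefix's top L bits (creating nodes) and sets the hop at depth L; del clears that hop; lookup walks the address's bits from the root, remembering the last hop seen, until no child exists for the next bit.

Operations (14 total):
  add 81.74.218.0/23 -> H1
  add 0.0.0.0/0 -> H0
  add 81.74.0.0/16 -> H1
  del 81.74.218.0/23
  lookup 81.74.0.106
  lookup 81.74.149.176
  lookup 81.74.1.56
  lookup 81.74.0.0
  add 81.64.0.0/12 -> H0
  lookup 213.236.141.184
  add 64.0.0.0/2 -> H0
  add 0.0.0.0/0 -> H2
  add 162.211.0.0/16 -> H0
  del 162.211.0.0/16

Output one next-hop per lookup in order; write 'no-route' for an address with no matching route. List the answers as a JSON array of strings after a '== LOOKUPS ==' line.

Process each operation:
  + 81.74.218.0/23 (H1) depth=23
  + 0.0.0.0/0 (H0) depth=0
  + 81.74.0.0/16 (H1) depth=16
  - 81.74.218.0/23 clear@23
  Q 81.74.0.106: descend 0101000101001010 ; hops seen [H0,H1] ; pick H1
  Q 81.74.149.176: descend 01010001010010101 ; hops seen [H0,H1] ; pick H1
  Q 81.74.1.56: descend 0101000101001010 ; hops seen [H0,H1] ; pick H1
  Q 81.74.0.0: descend 0101000101001010 ; hops seen [H0,H1] ; pick H1
  + 81.64.0.0/12 (H0) depth=12
  Q 213.236.141.184: descend ε ; hops seen [H0] ; pick H0
  + 64.0.0.0/2 (H0) depth=2
  + 0.0.0.0/0 (H2) depth=0
  + 162.211.0.0/16 (H0) depth=16
  - 162.211.0.0/16 clear@16

== LOOKUPS ==
["H1","H1","H1","H1","H0"]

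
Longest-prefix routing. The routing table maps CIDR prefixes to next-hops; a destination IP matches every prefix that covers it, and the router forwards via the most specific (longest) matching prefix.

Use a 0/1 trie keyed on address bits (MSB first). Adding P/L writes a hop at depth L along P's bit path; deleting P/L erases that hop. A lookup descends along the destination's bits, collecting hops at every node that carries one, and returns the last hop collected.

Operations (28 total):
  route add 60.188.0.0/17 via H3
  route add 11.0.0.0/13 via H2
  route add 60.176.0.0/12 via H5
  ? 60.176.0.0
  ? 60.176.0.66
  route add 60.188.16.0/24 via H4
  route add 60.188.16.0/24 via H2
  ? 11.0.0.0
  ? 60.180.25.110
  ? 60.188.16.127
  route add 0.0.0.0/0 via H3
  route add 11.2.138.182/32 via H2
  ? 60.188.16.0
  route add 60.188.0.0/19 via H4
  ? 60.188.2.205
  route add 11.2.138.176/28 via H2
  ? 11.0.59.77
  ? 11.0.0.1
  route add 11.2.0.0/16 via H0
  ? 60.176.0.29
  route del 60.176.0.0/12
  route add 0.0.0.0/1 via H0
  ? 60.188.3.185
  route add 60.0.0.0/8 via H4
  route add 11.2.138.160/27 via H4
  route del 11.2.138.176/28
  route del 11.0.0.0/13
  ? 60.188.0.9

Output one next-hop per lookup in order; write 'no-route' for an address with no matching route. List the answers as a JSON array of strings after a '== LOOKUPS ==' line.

Apply in order:
  add 60.188.0.0/17 -> H3 at depth 17
  add 11.0.0.0/13 -> H2 at depth 13
  add 60.176.0.0/12 -> H5 at depth 12
  ? 60.176.0.0  path d0:-→d1:-→d2:-→d3:-→d4:-→d5:-→d6:-→d7:-→d8:-→d9:-→d10:-→d11:-→d12:H5  best=H5
  ? 60.176.0.66  path d0:-→d1:-→d2:-→d3:-→d4:-→d5:-→d6:-→d7:-→d8:-→d9:-→d10:-→d11:-→d12:H5  best=H5
  add 60.188.16.0/24 -> H4 at depth 24
  add 60.188.16.0/24 -> H2 at depth 24
  ? 11.0.0.0  path d0:-→d1:-→d2:-→d3:-→d4:-→d5:-→d6:-→d7:-→d8:-→d9:-→d10:-→d11:-→d12:-→d13:H2  best=H2
  ? 60.180.25.110  path d0:-→d1:-→d2:-→d3:-→d4:-→d5:-→d6:-→d7:-→d8:-→d9:-→d10:-→d11:-→d12:H5  best=H5
  ? 60.188.16.127  path d0:-→d1:-→d2:-→d3:-→d4:-→d5:-→d6:-→d7:-→d8:-→d9:-→d10:-→d11:-→d12:H5→d13:-→d14:-→d15:-→d16:-→d17:H3→d18:-→d19:-→d20:-→d21:-→d22:-→d23:-→d24:H2  best=H2
  add 0.0.0.0/0 -> H3 at depth 0
  add 11.2.138.182/32 -> H2 at depth 32
  ? 60.188.16.0  path d0:H3→d1:-→d2:-→d3:-→d4:-→d5:-→d6:-→d7:-→d8:-→d9:-→d10:-→d11:-→d12:H5→d13:-→d14:-→d15:-→d16:-→d17:H3→d18:-→d19:-→d20:-→d21:-→d22:-→d23:-→d24:H2  best=H2
  add 60.188.0.0/19 -> H4 at depth 19
  ? 60.188.2.205  path d0:H3→d1:-→d2:-→d3:-→d4:-→d5:-→d6:-→d7:-→d8:-→d9:-→d10:-→d11:-→d12:H5→d13:-→d14:-→d15:-→d16:-→d17:H3→d18:-→d19:H4  best=H4
  add 11.2.138.176/28 -> H2 at depth 28
  ? 11.0.59.77  path d0:H3→d1:-→d2:-→d3:-→d4:-→d5:-→d6:-→d7:-→d8:-→d9:-→d10:-→d11:-→d12:-→d13:H2→d14:-  best=H2
  ? 11.0.0.1  path d0:H3→d1:-→d2:-→d3:-→d4:-→d5:-→d6:-→d7:-→d8:-→d9:-→d10:-→d11:-→d12:-→d13:H2→d14:-  best=H2
  add 11.2.0.0/16 -> H0 at depth 16
  ? 60.176.0.29  path d0:H3→d1:-→d2:-→d3:-→d4:-→d5:-→d6:-→d7:-→d8:-→d9:-→d10:-→d11:-→d12:H5  best=H5
  - 60.176.0.0/12 clear@12
  add 0.0.0.0/1 -> H0 at depth 1
  ? 60.188.3.185  path d0:H3→d1:H0→d2:-→d3:-→d4:-→d5:-→d6:-→d7:-→d8:-→d9:-→d10:-→d11:-→d12:-→d13:-→d14:-→d15:-→d16:-→d17:H3→d18:-→d19:H4  best=H4
  add 60.0.0.0/8 -> H4 at depth 8
  add 11.2.138.160/27 -> H4 at depth 27
  - 11.2.138.176/28 clear@28
  - 11.0.0.0/13 clear@13
  ? 60.188.0.9  path d0:H3→d1:H0→d2:-→d3:-→d4:-→d5:-→d6:-→d7:-→d8:H4→d9:-→d10:-→d11:-→d12:-→d13:-→d14:-→d15:-→d16:-→d17:H3→d18:-→d19:H4  best=H4

== LOOKUPS ==
["H5","H5","H2","H5","H2","H2","H4","H2","H2","H5","H4","H4"]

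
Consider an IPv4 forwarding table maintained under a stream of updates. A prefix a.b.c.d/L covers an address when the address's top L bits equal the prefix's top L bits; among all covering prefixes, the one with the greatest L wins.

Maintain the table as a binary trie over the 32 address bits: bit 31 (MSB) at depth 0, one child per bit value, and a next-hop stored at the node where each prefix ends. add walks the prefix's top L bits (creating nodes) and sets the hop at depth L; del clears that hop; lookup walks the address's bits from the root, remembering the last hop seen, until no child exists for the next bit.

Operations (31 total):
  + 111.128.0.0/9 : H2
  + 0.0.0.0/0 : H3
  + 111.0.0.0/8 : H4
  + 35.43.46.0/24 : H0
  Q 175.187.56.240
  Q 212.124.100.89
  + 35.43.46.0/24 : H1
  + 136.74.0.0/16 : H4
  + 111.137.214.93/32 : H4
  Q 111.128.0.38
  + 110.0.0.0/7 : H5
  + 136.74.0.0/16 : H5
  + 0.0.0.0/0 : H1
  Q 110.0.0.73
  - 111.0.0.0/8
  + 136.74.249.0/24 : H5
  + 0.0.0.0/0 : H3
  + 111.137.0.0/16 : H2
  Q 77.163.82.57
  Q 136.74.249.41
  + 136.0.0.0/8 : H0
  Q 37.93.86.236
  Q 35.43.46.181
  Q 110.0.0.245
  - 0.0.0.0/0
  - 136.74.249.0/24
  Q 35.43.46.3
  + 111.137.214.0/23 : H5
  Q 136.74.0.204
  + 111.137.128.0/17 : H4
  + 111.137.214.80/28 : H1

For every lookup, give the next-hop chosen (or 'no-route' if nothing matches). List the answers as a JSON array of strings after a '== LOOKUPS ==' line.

Process each operation:
  + 111.128.0.0/9 (H2) depth=9
  + 0.0.0.0/0 (H3) depth=0
  + 111.0.0.0/8 (H4) depth=8
  + 35.43.46.0/24 (H0) depth=24
  ? 175.187.56.240  path d0:H3  best=H3
  ? 212.124.100.89  path d0:H3  best=H3
  + 35.43.46.0/24 (H1) depth=24
  + 136.74.0.0/16 (H4) depth=16
  + 111.137.214.93/32 (H4) depth=32
  ? 111.128.0.38  path d0:H3→d1:-→d2:-→d3:-→d4:-→d5:-→d6:-→d7:-→d8:H4→d9:H2→d10:-→d11:-→d12:-  best=H2
  + 110.0.0.0/7 (H5) depth=7
  + 136.74.0.0/16 (H5) depth=16
  + 0.0.0.0/0 (H1) depth=0
  ? 110.0.0.73  path d0:H1→d1:-→d2:-→d3:-→d4:-→d5:-→d6:-→d7:H5  best=H5
  del 111.0.0.0/8 (clear depth 8)
  + 136.74.249.0/24 (H5) depth=24
  + 0.0.0.0/0 (H3) depth=0
  + 111.137.0.0/16 (H2) depth=16
  ? 77.163.82.57  path d0:H3→d1:-→d2:-  best=H3
  ? 136.74.249.41  path d0:H3→d1:-→d2:-→d3:-→d4:-→d5:-→d6:-→d7:-→d8:-→d9:-→d10:-→d11:-→d12:-→d13:-→d14:-→d15:-→d16:H5→d17:-→d18:-→d19:-→d20:-→d21:-→d22:-→d23:-→d24:H5  best=H5
  + 136.0.0.0/8 (H0) depth=8
  ? 37.93.86.236  path d0:H3→d1:-→d2:-→d3:-→d4:-→d5:-  best=H3
  ? 35.43.46.181  path d0:H3→d1:-→d2:-→d3:-→d4:-→d5:-→d6:-→d7:-→d8:-→d9:-→d10:-→d11:-→d12:-→d13:-→d14:-→d15:-→d16:-→d17:-→d18:-→d19:-→d20:-→d21:-→d22:-→d23:-→d24:H1  best=H1
  ? 110.0.0.245  path d0:H3→d1:-→d2:-→d3:-→d4:-→d5:-→d6:-→d7:H5  best=H5
  del 0.0.0.0/0 (clear depth 0)
  del 136.74.249.0/24 (clear depth 24)
  ? 35.43.46.3  path d0:-→d1:-→d2:-→d3:-→d4:-→d5:-→d6:-→d7:-→d8:-→d9:-→d10:-→d11:-→d12:-→d13:-→d14:-→d15:-→d16:-→d17:-→d18:-→d19:-→d20:-→d21:-→d22:-→d23:-→d24:H1  best=H1
  + 111.137.214.0/23 (H5) depth=23
  ? 136.74.0.204  path d0:-→d1:-→d2:-→d3:-→d4:-→d5:-→d6:-→d7:-→d8:H0→d9:-→d10:-→d11:-→d12:-→d13:-→d14:-→d15:-→d16:H5  best=H5
  + 111.137.128.0/17 (H4) depth=17
  + 111.137.214.80/28 (H1) depth=28

== LOOKUPS ==
["H3","H3","H2","H5","H3","H5","H3","H1","H5","H1","H5"]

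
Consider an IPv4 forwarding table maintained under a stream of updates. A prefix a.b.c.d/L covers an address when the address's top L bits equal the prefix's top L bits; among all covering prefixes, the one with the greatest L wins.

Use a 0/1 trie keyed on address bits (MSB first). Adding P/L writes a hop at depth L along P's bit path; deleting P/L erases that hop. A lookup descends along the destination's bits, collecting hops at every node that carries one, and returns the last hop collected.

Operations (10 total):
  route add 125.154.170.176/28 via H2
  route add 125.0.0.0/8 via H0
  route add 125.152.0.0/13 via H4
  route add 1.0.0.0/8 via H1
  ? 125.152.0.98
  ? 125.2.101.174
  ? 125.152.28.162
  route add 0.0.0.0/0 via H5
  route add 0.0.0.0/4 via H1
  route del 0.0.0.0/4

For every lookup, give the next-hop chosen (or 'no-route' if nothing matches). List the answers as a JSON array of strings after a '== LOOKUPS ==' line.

Apply in order:
  + 125.154.170.176/28 (H2) depth=28
  + 125.0.0.0/8 (H0) depth=8
  + 125.152.0.0/13 (H4) depth=13
  + 1.0.0.0/8 (H1) depth=8
  ? 125.152.0.98  path d0:-→d1:-→d2:-→d3:-→d4:-→d5:-→d6:-→d7:-→d8:H0→d9:-→d10:-→d11:-→d12:-→d13:H4→d14:-  best=H4
  ? 125.2.101.174  path d0:-→d1:-→d2:-→d3:-→d4:-→d5:-→d6:-→d7:-→d8:H0  best=H0
  ? 125.152.28.162  path d0:-→d1:-→d2:-→d3:-→d4:-→d5:-→d6:-→d7:-→d8:H0→d9:-→d10:-→d11:-→d12:-→d13:H4→d14:-  best=H4
  + 0.0.0.0/0 (H5) depth=0
  + 0.0.0.0/4 (H1) depth=4
  del 0.0.0.0/4 (clear depth 4)

== LOOKUPS ==
["H4","H0","H4"]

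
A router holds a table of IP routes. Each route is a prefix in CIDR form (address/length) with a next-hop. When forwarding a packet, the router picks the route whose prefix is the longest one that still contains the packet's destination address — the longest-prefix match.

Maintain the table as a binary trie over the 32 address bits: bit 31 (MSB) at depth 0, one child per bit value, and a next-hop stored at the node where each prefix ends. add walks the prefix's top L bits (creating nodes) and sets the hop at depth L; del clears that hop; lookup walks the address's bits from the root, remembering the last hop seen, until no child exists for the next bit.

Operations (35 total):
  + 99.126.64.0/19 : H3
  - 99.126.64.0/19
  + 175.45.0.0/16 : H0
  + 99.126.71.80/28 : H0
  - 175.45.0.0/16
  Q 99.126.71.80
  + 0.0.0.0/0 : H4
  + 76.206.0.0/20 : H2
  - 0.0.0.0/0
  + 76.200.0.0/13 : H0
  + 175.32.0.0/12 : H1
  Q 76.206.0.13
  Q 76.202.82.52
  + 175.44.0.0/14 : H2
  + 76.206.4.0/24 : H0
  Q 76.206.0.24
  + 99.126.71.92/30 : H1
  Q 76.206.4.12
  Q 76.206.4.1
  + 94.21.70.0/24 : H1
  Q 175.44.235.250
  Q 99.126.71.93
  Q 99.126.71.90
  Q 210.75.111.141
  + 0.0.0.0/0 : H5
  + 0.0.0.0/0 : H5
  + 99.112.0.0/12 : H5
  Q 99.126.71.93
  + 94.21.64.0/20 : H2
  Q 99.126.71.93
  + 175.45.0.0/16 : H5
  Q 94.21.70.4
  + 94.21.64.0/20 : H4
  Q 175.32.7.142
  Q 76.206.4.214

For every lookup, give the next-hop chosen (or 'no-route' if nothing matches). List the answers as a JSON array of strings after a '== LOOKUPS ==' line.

Apply in order:
  add 99.126.64.0/19 -> H3 at depth 19
  del 99.126.64.0/19 (clear depth 19)
  add 175.45.0.0/16 -> H0 at depth 16
  add 99.126.71.80/28 -> H0 at depth 28
  del 175.45.0.0/16 (clear depth 16)
  Q 99.126.71.80: descend 0110001101111110010001110101 ; hops seen [H0] ; pick H0
  add 0.0.0.0/0 -> H4 at depth 0
  add 76.206.0.0/20 -> H2 at depth 20
  del 0.0.0.0/0 (clear depth 0)
  add 76.200.0.0/13 -> H0 at depth 13
  add 175.32.0.0/12 -> H1 at depth 12
  Q 76.206.0.13: descend 01001100110011100000 ; hops seen [H0,H2] ; pick H2
  Q 76.202.82.52: descend 0100110011001 ; hops seen [H0] ; pick H0
  add 175.44.0.0/14 -> H2 at depth 14
  add 76.206.4.0/24 -> H0 at depth 24
  Q 76.206.0.24: descend 010011001100111000000 ; hops seen [H0,H2] ; pick H2
  add 99.126.71.92/30 -> H1 at depth 30
  Q 76.206.4.12: descend 010011001100111000000100 ; hops seen [H0,H2,H0] ; pick H0
  Q 76.206.4.1: descend 010011001100111000000100 ; hops seen [H0,H2,H0] ; pick H0
  add 94.21.70.0/24 -> H1 at depth 24
  Q 175.44.235.250: descend 101011110010110 ; hops seen [H1,H2] ; pick H2
  Q 99.126.71.93: descend 011000110111111001000111010111 ; hops seen [H0,H1] ; pick H1
  Q 99.126.71.90: descend 01100011011111100100011101011 ; hops seen [H0] ; pick H0
  Q 210.75.111.141: descend 1 ; hops seen [∅] ; pick no-route
  add 0.0.0.0/0 -> H5 at depth 0
  add 0.0.0.0/0 -> H5 at depth 0
  add 99.112.0.0/12 -> H5 at depth 12
  Q 99.126.71.93: descend 011000110111111001000111010111 ; hops seen [H5,H5,H0,H1] ; pick H1
  add 94.21.64.0/20 -> H2 at depth 20
  Q 99.126.71.93: descend 011000110111111001000111010111 ; hops seen [H5,H5,H0,H1] ; pick H1
  add 175.45.0.0/16 -> H5 at depth 16
  Q 94.21.70.4: descend 010111100001010101000110 ; hops seen [H5,H2,H1] ; pick H1
  add 94.21.64.0/20 -> H4 at depth 20
  Q 175.32.7.142: descend 101011110010 ; hops seen [H5,H1] ; pick H1
  Q 76.206.4.214: descend 010011001100111000000100 ; hops seen [H5,H0,H2,H0] ; pick H0

== LOOKUPS ==
["H0","H2","H0","H2","H0","H0","H2","H1","H0","no-route","H1","H1","H1","H1","H0"]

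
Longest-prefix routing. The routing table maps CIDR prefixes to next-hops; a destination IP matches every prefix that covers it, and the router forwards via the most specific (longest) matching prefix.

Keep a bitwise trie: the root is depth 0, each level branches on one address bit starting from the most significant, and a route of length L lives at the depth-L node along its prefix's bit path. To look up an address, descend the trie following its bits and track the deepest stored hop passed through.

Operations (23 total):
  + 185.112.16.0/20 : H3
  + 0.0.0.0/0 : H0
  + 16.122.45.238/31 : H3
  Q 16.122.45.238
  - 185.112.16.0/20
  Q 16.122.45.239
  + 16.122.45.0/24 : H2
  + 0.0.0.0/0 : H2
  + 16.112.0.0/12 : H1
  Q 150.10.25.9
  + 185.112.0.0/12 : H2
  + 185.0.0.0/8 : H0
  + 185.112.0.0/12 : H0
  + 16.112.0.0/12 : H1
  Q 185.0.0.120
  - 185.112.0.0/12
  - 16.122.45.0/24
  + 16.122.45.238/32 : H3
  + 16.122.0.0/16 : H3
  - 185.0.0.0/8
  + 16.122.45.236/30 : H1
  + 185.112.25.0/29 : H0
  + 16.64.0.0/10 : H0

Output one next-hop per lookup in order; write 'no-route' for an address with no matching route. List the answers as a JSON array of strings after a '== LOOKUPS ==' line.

Apply in order:
  add 185.112.16.0/20 -> H3 at depth 20
  add 0.0.0.0/0 -> H0 at depth 0
  add 16.122.45.238/31 -> H3 at depth 31
  Q 16.122.45.238: descend 0001000001111010001011011110111 ; hops seen [H0,H3] ; pick H3
  - 185.112.16.0/20 clear@20
  Q 16.122.45.239: descend 0001000001111010001011011110111 ; hops seen [H0,H3] ; pick H3
  add 16.122.45.0/24 -> H2 at depth 24
  add 0.0.0.0/0 -> H2 at depth 0
  add 16.112.0.0/12 -> H1 at depth 12
  Q 150.10.25.9: descend 10 ; hops seen [H2] ; pick H2
  add 185.112.0.0/12 -> H2 at depth 12
  add 185.0.0.0/8 -> H0 at depth 8
  add 185.112.0.0/12 -> H0 at depth 12
  add 16.112.0.0/12 -> H1 at depth 12
  Q 185.0.0.120: descend 101110010 ; hops seen [H2,H0] ; pick H0
  - 185.112.0.0/12 clear@12
  - 16.122.45.0/24 clear@24
  add 16.122.45.238/32 -> H3 at depth 32
  add 16.122.0.0/16 -> H3 at depth 16
  - 185.0.0.0/8 clear@8
  add 16.122.45.236/30 -> H1 at depth 30
  add 185.112.25.0/29 -> H0 at depth 29
  add 16.64.0.0/10 -> H0 at depth 10

== LOOKUPS ==
["H3","H3","H2","H0"]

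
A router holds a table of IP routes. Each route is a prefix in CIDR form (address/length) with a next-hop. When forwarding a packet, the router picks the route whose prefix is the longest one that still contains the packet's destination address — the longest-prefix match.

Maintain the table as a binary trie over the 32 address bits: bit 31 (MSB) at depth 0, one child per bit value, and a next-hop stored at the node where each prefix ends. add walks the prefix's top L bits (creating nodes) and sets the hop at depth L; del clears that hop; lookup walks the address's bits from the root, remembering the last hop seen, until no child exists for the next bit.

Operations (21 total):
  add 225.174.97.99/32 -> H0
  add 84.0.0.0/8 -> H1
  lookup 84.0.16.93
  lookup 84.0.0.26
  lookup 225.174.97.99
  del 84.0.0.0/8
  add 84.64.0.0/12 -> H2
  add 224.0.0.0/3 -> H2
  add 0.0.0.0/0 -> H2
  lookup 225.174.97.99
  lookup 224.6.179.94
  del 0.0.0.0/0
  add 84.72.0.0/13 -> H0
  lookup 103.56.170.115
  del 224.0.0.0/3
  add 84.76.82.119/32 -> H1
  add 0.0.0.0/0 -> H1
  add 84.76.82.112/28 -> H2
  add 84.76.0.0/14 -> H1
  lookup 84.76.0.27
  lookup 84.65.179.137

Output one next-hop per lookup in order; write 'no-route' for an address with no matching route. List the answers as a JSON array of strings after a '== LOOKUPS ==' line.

Apply in order:
  + 225.174.97.99/32 (H0) depth=32
  + 84.0.0.0/8 (H1) depth=8
  lookup 84.0.16.93: bits 01010100 walk d0:-→d1:-→d2:-→d3:-→d4:-→d5:-→d6:-→d7:-→d8:H1 -> H1
  lookup 84.0.0.26: bits 01010100 walk d0:-→d1:-→d2:-→d3:-→d4:-→d5:-→d6:-→d7:-→d8:H1 -> H1
  lookup 225.174.97.99: bits 11100001101011100110000101100011 walk d0:-→d1:-→d2:-→d3:-→d4:-→d5:-→d6:-→d7:-→d8:-→d9:-→d10:-→d11:-→d12:-→d13:-→d14:-→d15:-→d16:-→d17:-→d18:-→d19:-→d20:-→d21:-→d22:-→d23:-→d24:-→d25:-→d26:-→d27:-→d28:-→d29:-→d30:-→d31:-→d32:H0 -> H0
  del 84.0.0.0/8 (clear depth 8)
  + 84.64.0.0/12 (H2) depth=12
  + 224.0.0.0/3 (H2) depth=3
  + 0.0.0.0/0 (H2) depth=0
  lookup 225.174.97.99: bits 11100001101011100110000101100011 walk d0:H2→d1:-→d2:-→d3:H2→d4:-→d5:-→d6:-→d7:-→d8:-→d9:-→d10:-→d11:-→d12:-→d13:-→d14:-→d15:-→d16:-→d17:-→d18:-→d19:-→d20:-→d21:-→d22:-→d23:-→d24:-→d25:-→d26:-→d27:-→d28:-→d29:-→d30:-→d31:-→d32:H0 -> H0
  lookup 224.6.179.94: bits 1110000 walk d0:H2→d1:-→d2:-→d3:H2→d4:-→d5:-→d6:-→d7:- -> H2
  del 0.0.0.0/0 (clear depth 0)
  + 84.72.0.0/13 (H0) depth=13
  lookup 103.56.170.115: bits 01 walk d0:-→d1:-→d2:- -> no-route
  del 224.0.0.0/3 (clear depth 3)
  + 84.76.82.119/32 (H1) depth=32
  + 0.0.0.0/0 (H1) depth=0
  + 84.76.82.112/28 (H2) depth=28
  + 84.76.0.0/14 (H1) depth=14
  lookup 84.76.0.27: bits 01010100010011000 walk d0:H1→d1:-→d2:-→d3:-→d4:-→d5:-→d6:-→d7:-→d8:-→d9:-→d10:-→d11:-→d12:H2→d13:H0→d14:H1→d15:-→d16:-→d17:- -> H1
  lookup 84.65.179.137: bits 010101000100 walk d0:H1→d1:-→d2:-→d3:-→d4:-→d5:-→d6:-→d7:-→d8:-→d9:-→d10:-→d11:-→d12:H2 -> H2

== LOOKUPS ==
["H1","H1","H0","H0","H2","no-route","H1","H2"]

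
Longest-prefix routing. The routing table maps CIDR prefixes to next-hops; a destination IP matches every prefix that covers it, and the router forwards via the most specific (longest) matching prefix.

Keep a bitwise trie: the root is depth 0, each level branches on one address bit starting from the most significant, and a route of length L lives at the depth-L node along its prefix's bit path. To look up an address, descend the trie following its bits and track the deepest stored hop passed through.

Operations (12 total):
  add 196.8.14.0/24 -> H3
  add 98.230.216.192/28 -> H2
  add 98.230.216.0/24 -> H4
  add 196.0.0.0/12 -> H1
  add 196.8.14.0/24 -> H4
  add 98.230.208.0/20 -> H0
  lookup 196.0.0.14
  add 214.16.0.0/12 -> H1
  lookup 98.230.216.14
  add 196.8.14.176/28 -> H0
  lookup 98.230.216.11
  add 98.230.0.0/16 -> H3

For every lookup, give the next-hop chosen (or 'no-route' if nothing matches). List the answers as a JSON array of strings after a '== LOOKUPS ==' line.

Apply in order:
  + 196.8.14.0/24 (H3) depth=24
  + 98.230.216.192/28 (H2) depth=28
  + 98.230.216.0/24 (H4) depth=24
  + 196.0.0.0/12 (H1) depth=12
  + 196.8.14.0/24 (H4) depth=24
  + 98.230.208.0/20 (H0) depth=20
  ? 196.0.0.14  path d0:-→d1:-→d2:-→d3:-→d4:-→d5:-→d6:-→d7:-→d8:-→d9:-→d10:-→d11:-→d12:H1  best=H1
  + 214.16.0.0/12 (H1) depth=12
  ? 98.230.216.14  path d0:-→d1:-→d2:-→d3:-→d4:-→d5:-→d6:-→d7:-→d8:-→d9:-→d10:-→d11:-→d12:-→d13:-→d14:-→d15:-→d16:-→d17:-→d18:-→d19:-→d20:H0→d21:-→d22:-→d23:-→d24:H4  best=H4
  + 196.8.14.176/28 (H0) depth=28
  ? 98.230.216.11  path d0:-→d1:-→d2:-→d3:-→d4:-→d5:-→d6:-→d7:-→d8:-→d9:-→d10:-→d11:-→d12:-→d13:-→d14:-→d15:-→d16:-→d17:-→d18:-→d19:-→d20:H0→d21:-→d22:-→d23:-→d24:H4  best=H4
  + 98.230.0.0/16 (H3) depth=16

== LOOKUPS ==
["H1","H4","H4"]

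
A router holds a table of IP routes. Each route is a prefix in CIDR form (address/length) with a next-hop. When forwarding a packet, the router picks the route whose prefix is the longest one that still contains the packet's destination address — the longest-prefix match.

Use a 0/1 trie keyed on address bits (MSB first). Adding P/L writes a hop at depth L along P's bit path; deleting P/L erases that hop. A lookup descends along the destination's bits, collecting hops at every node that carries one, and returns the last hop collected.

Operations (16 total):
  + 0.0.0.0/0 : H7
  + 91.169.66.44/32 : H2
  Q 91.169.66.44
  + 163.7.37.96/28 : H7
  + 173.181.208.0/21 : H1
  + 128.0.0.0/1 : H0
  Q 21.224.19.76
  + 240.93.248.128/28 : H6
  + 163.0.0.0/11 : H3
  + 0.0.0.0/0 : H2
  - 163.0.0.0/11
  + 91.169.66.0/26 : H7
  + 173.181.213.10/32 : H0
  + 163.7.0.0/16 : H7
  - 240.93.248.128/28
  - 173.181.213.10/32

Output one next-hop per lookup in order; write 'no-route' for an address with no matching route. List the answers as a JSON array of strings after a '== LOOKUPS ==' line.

Apply in order:
  add 0.0.0.0/0 -> H7 at depth 0
  add 91.169.66.44/32 -> H2 at depth 32
  Q 91.169.66.44: descend 01011011101010010100001000101100 ; hops seen [H7,H2] ; pick H2
  add 163.7.37.96/28 -> H7 at depth 28
  add 173.181.208.0/21 -> H1 at depth 21
  add 128.0.0.0/1 -> H0 at depth 1
  Q 21.224.19.76: descend 0 ; hops seen [H7] ; pick H7
  add 240.93.248.128/28 -> H6 at depth 28
  add 163.0.0.0/11 -> H3 at depth 11
  add 0.0.0.0/0 -> H2 at depth 0
  - 163.0.0.0/11 clear@11
  add 91.169.66.0/26 -> H7 at depth 26
  add 173.181.213.10/32 -> H0 at depth 32
  add 163.7.0.0/16 -> H7 at depth 16
  - 240.93.248.128/28 clear@28
  - 173.181.213.10/32 clear@32

== LOOKUPS ==
["H2","H7"]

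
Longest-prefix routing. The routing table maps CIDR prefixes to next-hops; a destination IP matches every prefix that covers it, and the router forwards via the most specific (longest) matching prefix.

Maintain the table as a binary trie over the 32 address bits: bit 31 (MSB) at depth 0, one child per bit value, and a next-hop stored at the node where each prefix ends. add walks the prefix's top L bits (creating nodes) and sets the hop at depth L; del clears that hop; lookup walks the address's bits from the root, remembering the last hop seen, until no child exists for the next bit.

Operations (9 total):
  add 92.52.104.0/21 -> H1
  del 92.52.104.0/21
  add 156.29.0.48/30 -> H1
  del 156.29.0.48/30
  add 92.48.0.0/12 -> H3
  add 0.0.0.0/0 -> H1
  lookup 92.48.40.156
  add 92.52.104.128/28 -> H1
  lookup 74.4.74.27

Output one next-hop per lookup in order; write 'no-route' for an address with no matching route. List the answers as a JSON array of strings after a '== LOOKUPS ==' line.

Trace:
  add 92.52.104.0/21 -> H1 at depth 21
  del 92.52.104.0/21 (clear depth 21)
  add 156.29.0.48/30 -> H1 at depth 30
  del 156.29.0.48/30 (clear depth 30)
  add 92.48.0.0/12 -> H3 at depth 12
  add 0.0.0.0/0 -> H1 at depth 0
  Q 92.48.40.156: descend 0101110000110 ; hops seen [H1,H3] ; pick H3
  add 92.52.104.128/28 -> H1 at depth 28
  Q 74.4.74.27: descend 010 ; hops seen [H1] ; pick H1

== LOOKUPS ==
["H3","H1"]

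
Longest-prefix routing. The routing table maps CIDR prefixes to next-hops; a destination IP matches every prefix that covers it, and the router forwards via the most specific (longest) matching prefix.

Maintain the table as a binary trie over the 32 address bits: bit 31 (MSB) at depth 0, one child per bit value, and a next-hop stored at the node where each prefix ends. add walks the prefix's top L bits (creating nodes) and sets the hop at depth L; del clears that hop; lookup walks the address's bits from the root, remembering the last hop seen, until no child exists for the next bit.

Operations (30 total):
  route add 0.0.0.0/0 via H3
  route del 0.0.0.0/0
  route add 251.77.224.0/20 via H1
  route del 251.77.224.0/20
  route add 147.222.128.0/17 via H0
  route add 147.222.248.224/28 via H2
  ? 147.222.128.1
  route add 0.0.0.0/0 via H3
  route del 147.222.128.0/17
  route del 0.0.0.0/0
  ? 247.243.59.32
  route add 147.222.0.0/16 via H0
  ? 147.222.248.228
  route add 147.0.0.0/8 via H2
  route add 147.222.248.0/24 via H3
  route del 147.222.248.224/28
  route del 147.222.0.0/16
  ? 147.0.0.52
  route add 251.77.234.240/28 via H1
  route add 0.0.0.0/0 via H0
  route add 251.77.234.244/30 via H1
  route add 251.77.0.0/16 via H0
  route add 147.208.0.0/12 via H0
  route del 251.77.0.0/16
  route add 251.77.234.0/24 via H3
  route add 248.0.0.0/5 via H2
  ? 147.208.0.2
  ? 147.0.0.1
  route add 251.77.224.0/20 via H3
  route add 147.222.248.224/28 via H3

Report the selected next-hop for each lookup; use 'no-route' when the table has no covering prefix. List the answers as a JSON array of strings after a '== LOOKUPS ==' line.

Apply in order:
  add 0.0.0.0/0 -> H3 at depth 0
  del 0.0.0.0/0 (clear depth 0)
  add 251.77.224.0/20 -> H1 at depth 20
  del 251.77.224.0/20 (clear depth 20)
  add 147.222.128.0/17 -> H0 at depth 17
  add 147.222.248.224/28 -> H2 at depth 28
  Q 147.222.128.1: descend 10010011110111101 ; hops seen [H0] ; pick H0
  add 0.0.0.0/0 -> H3 at depth 0
  del 147.222.128.0/17 (clear depth 17)
  del 0.0.0.0/0 (clear depth 0)
  Q 247.243.59.32: descend 1111 ; hops seen [∅] ; pick no-route
  add 147.222.0.0/16 -> H0 at depth 16
  Q 147.222.248.228: descend 1001001111011110111110001110 ; hops seen [H0,H2] ; pick H2
  add 147.0.0.0/8 -> H2 at depth 8
  add 147.222.248.0/24 -> H3 at depth 24
  del 147.222.248.224/28 (clear depth 28)
  del 147.222.0.0/16 (clear depth 16)
  Q 147.0.0.52: descend 10010011 ; hops seen [H2] ; pick H2
  add 251.77.234.240/28 -> H1 at depth 28
  add 0.0.0.0/0 -> H0 at depth 0
  add 251.77.234.244/30 -> H1 at depth 30
  add 251.77.0.0/16 -> H0 at depth 16
  add 147.208.0.0/12 -> H0 at depth 12
  del 251.77.0.0/16 (clear depth 16)
  add 251.77.234.0/24 -> H3 at depth 24
  add 248.0.0.0/5 -> H2 at depth 5
  Q 147.208.0.2: descend 100100111101 ; hops seen [H0,H2,H0] ; pick H0
  Q 147.0.0.1: descend 10010011 ; hops seen [H0,H2] ; pick H2
  add 251.77.224.0/20 -> H3 at depth 20
  add 147.222.248.224/28 -> H3 at depth 28

== LOOKUPS ==
["H0","no-route","H2","H2","H0","H2"]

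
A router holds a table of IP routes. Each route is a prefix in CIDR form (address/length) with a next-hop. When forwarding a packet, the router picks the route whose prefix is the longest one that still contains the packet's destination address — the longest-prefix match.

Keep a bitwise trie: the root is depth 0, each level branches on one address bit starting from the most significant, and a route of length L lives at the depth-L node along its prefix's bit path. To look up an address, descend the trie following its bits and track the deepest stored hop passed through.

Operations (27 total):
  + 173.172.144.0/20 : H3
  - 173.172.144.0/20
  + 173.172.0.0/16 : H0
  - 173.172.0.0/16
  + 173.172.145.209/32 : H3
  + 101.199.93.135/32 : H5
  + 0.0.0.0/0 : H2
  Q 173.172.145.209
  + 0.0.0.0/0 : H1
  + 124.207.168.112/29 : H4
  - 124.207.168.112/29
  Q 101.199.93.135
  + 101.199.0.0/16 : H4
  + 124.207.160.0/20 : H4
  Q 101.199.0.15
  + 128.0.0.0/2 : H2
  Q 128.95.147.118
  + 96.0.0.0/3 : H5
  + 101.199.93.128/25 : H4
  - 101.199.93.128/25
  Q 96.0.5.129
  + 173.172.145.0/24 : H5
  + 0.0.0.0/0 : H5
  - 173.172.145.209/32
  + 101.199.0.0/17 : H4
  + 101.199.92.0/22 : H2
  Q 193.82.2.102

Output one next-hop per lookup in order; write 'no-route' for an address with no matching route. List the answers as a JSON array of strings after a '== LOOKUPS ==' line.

Trace:
  add 173.172.144.0/20 -> H3 at depth 20
  del 173.172.144.0/20 (clear depth 20)
  add 173.172.0.0/16 -> H0 at depth 16
  del 173.172.0.0/16 (clear depth 16)
  add 173.172.145.209/32 -> H3 at depth 32
  add 101.199.93.135/32 -> H5 at depth 32
  add 0.0.0.0/0 -> H2 at depth 0
  ? 173.172.145.209  path d0:H2→d1:-→d2:-→d3:-→d4:-→d5:-→d6:-→d7:-→d8:-→d9:-→d10:-→d11:-→d12:-→d13:-→d14:-→d15:-→d16:-→d17:-→d18:-→d19:-→d20:-→d21:-→d22:-→d23:-→d24:-→d25:-→d26:-→d27:-→d28:-→d29:-→d30:-→d31:-→d32:H3  best=H3
  add 0.0.0.0/0 -> H1 at depth 0
  add 124.207.168.112/29 -> H4 at depth 29
  del 124.207.168.112/29 (clear depth 29)
  ? 101.199.93.135  path d0:H1→d1:-→d2:-→d3:-→d4:-→d5:-→d6:-→d7:-→d8:-→d9:-→d10:-→d11:-→d12:-→d13:-→d14:-→d15:-→d16:-→d17:-→d18:-→d19:-→d20:-→d21:-→d22:-→d23:-→d24:-→d25:-→d26:-→d27:-→d28:-→d29:-→d30:-→d31:-→d32:H5  best=H5
  add 101.199.0.0/16 -> H4 at depth 16
  add 124.207.160.0/20 -> H4 at depth 20
  ? 101.199.0.15  path d0:H1→d1:-→d2:-→d3:-→d4:-→d5:-→d6:-→d7:-→d8:-→d9:-→d10:-→d11:-→d12:-→d13:-→d14:-→d15:-→d16:H4→d17:-  best=H4
  add 128.0.0.0/2 -> H2 at depth 2
  ? 128.95.147.118  path d0:H1→d1:-→d2:H2  best=H2
  add 96.0.0.0/3 -> H5 at depth 3
  add 101.199.93.128/25 -> H4 at depth 25
  del 101.199.93.128/25 (clear depth 25)
  ? 96.0.5.129  path d0:H1→d1:-→d2:-→d3:H5→d4:-→d5:-  best=H5
  add 173.172.145.0/24 -> H5 at depth 24
  add 0.0.0.0/0 -> H5 at depth 0
  del 173.172.145.209/32 (clear depth 32)
  add 101.199.0.0/17 -> H4 at depth 17
  add 101.199.92.0/22 -> H2 at depth 22
  ? 193.82.2.102  path d0:H5→d1:-  best=H5

== LOOKUPS ==
["H3","H5","H4","H2","H5","H5"]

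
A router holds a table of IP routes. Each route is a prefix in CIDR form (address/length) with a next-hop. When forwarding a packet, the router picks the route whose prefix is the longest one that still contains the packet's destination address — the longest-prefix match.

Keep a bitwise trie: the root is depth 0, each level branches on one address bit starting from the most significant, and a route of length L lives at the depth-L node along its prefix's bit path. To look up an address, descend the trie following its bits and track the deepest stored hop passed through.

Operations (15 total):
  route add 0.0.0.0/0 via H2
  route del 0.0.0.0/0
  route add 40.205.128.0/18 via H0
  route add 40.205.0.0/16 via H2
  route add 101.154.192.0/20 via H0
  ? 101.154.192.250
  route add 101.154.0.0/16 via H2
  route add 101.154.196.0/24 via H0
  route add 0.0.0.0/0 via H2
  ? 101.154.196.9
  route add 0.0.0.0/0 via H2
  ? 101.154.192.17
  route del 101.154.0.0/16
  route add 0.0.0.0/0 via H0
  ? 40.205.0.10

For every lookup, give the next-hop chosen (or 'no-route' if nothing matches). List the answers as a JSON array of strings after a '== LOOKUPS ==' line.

Apply in order:
  add 0.0.0.0/0 -> H2 at depth 0
  - 0.0.0.0/0 clear@0
  add 40.205.128.0/18 -> H0 at depth 18
  add 40.205.0.0/16 -> H2 at depth 16
  add 101.154.192.0/20 -> H0 at depth 20
  Q 101.154.192.250: descend 01100101100110101100 ; hops seen [H0] ; pick H0
  add 101.154.0.0/16 -> H2 at depth 16
  add 101.154.196.0/24 -> H0 at depth 24
  add 0.0.0.0/0 -> H2 at depth 0
  Q 101.154.196.9: descend 011001011001101011000100 ; hops seen [H2,H2,H0,H0] ; pick H0
  add 0.0.0.0/0 -> H2 at depth 0
  Q 101.154.192.17: descend 011001011001101011000 ; hops seen [H2,H2,H0] ; pick H0
  - 101.154.0.0/16 clear@16
  add 0.0.0.0/0 -> H0 at depth 0
  Q 40.205.0.10: descend 0010100011001101 ; hops seen [H0,H2] ; pick H2

== LOOKUPS ==
["H0","H0","H0","H2"]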